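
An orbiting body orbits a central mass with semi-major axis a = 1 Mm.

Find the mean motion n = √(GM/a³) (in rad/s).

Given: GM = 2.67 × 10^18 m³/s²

Convert to SI: a = 1 Mm = 1e+06 m.
n = √(GM / a³).
n = √(2.67e+18 / (1e+06)³) rad/s ≈ 1.634 rad/s.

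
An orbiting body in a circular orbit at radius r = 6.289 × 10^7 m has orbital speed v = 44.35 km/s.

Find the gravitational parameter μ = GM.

Convert to SI: v = 44.35 km/s = 44350 m/s.
For a circular orbit v² = GM/r, so GM = v² · r.
GM = (44350)² · 6.289e+07 m³/s² ≈ 1.237e+17 m³/s² = 1.237 × 10^17 m³/s².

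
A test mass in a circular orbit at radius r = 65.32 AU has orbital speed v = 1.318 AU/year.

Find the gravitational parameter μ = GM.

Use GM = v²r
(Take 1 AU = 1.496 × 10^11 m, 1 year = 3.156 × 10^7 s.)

Convert to SI: r = 65.32 AU = 9.77187e+12 m; v = 1.318 AU/year = 6247.55 m/s.
For a circular orbit v² = GM/r, so GM = v² · r.
GM = (6247.55)² · 9.77187e+12 m³/s² ≈ 3.814e+20 m³/s² = 3.814 × 10^20 m³/s².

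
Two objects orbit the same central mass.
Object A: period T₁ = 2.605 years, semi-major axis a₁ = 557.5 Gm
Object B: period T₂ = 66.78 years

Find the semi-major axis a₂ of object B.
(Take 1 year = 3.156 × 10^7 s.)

Convert to SI: T₁ = 2.605 years = 8.22138e+07 s; a₁ = 557.5 Gm = 5.575e+11 m; T₂ = 66.78 years = 2.10758e+09 s.
Kepler's third law: (T₁/T₂)² = (a₁/a₂)³ ⇒ a₂ = a₁ · (T₂/T₁)^(2/3).
T₂/T₁ = 2.10758e+09 / 8.22138e+07 = 25.6353.
a₂ = 5.575e+11 · (25.6353)^(2/3) m ≈ 4.847e+12 m = 4.847 Tm.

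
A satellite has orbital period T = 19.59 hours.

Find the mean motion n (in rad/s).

Convert to SI: T = 19.59 hours = 70524 s.
n = 2π / T.
n = 2π / 70524 s ≈ 8.909e-05 rad/s.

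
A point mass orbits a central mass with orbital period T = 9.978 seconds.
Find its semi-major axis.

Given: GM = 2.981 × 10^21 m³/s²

Invert Kepler's third law: a = (GM · T² / (4π²))^(1/3).
Substituting T = 9.978 s and GM = 2.981e+21 m³/s²:
a = (2.981e+21 · (9.978)² / (4π²))^(1/3) m
a ≈ 1.959e+07 m = 19.59 Mm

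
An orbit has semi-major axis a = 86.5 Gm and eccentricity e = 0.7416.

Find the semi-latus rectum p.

Convert to SI: a = 86.5 Gm = 8.65e+10 m.
p = a (1 − e²).
p = 8.65e+10 · (1 − (0.7416)²) = 8.65e+10 · 0.450029 ≈ 3.893e+10 m = 38.93 Gm.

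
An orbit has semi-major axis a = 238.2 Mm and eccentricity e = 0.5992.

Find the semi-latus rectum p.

Convert to SI: a = 238.2 Mm = 2.382e+08 m.
p = a (1 − e²).
p = 2.382e+08 · (1 − (0.5992)²) = 2.382e+08 · 0.640959 ≈ 1.527e+08 m = 152.7 Mm.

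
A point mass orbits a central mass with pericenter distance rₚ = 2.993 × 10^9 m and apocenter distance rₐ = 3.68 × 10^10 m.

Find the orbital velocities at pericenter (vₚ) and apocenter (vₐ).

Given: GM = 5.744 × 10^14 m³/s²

Use the vis-viva equation v² = GM(2/r − 1/a) with a = (rₚ + rₐ)/2 = (2.993e+09 + 3.68e+10)/2 = 1.98965e+10 m.
vₚ = √(GM · (2/rₚ − 1/a)) = √(5.744e+14 · (2/2.993e+09 − 1/1.98965e+10)) m/s ≈ 595.8 m/s = 595.8 m/s.
vₐ = √(GM · (2/rₐ − 1/a)) = √(5.744e+14 · (2/3.68e+10 − 1/1.98965e+10)) m/s ≈ 48.46 m/s = 48.46 m/s.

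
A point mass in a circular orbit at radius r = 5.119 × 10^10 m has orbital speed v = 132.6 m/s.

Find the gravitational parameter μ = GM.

For a circular orbit v² = GM/r, so GM = v² · r.
GM = (132.6)² · 5.119e+10 m³/s² ≈ 9.001e+14 m³/s² = 9.001 × 10^14 m³/s².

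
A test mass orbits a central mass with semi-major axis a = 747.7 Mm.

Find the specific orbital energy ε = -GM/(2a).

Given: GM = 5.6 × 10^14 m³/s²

Convert to SI: a = 747.7 Mm = 7.477e+08 m.
ε = −GM / (2a).
ε = −5.6e+14 / (2 · 7.477e+08) J/kg ≈ -3.745e+05 J/kg = -374.5 kJ/kg.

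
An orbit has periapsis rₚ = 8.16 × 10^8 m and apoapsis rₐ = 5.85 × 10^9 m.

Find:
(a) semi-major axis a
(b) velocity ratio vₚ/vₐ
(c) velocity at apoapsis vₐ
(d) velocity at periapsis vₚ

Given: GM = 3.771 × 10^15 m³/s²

(a) a = (rₚ + rₐ)/2 = (8.16e+08 + 5.85e+09)/2 ≈ 3.333e+09 m
(b) Conservation of angular momentum (rₚvₚ = rₐvₐ) gives vₚ/vₐ = rₐ/rₚ = 5.85e+09/8.16e+08 ≈ 7.169
(c) With a = (rₚ + rₐ)/2 = 3.333e+09 m, vₐ = √(GM (2/rₐ − 1/a)) = √(3.771e+15 · (2/5.85e+09 − 1/3.333e+09)) m/s ≈ 397.3 m/s
(d) With a = (rₚ + rₐ)/2 = 3.333e+09 m, vₚ = √(GM (2/rₚ − 1/a)) = √(3.771e+15 · (2/8.16e+08 − 1/3.333e+09)) m/s ≈ 2848 m/s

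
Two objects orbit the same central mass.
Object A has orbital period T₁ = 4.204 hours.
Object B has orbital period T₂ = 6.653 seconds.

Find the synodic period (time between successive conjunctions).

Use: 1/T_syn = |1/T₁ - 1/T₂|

Convert to SI: T₁ = 4.204 hours = 15134.4 s.
T_syn = |T₁ · T₂ / (T₁ − T₂)|.
T_syn = |15134.4 · 6.653 / (15134.4 − 6.653)| s ≈ 6.656 s = 6.656 seconds.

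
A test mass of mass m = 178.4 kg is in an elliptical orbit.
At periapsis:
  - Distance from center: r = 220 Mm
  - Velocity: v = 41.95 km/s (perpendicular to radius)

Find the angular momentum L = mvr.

Convert to SI: r = 220 Mm = 2.2e+08 m; v = 41.95 km/s = 41950 m/s.
Since v is perpendicular to r, L = m · v · r.
L = 178.4 · 41950 · 2.2e+08 kg·m²/s ≈ 1.646e+15 kg·m²/s.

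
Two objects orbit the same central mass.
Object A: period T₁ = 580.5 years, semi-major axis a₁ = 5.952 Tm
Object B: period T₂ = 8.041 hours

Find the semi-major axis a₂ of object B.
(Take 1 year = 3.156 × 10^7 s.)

Convert to SI: T₁ = 580.5 years = 1.83206e+10 s; a₁ = 5.952 Tm = 5.952e+12 m; T₂ = 8.041 hours = 28947.6 s.
Kepler's third law: (T₁/T₂)² = (a₁/a₂)³ ⇒ a₂ = a₁ · (T₂/T₁)^(2/3).
T₂/T₁ = 28947.6 / 1.83206e+10 = 1.58006e-06.
a₂ = 5.952e+12 · (1.58006e-06)^(2/3) m ≈ 8.074e+08 m = 807.4 Mm.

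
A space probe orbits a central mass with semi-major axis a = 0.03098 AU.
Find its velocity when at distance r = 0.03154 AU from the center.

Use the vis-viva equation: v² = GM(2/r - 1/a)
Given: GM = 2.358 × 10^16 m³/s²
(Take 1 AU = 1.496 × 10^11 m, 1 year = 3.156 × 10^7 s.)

Convert to SI: a = 0.03098 AU = 4.63461e+09 m; r = 0.03154 AU = 4.71838e+09 m.
Vis-viva: v = √(GM · (2/r − 1/a)).
2/r − 1/a = 2/4.71838e+09 − 1/4.63461e+09 = 2.08106e-10 m⁻¹.
v = √(2.358e+16 · 2.08106e-10) m/s ≈ 2215 m/s = 0.4673 AU/year.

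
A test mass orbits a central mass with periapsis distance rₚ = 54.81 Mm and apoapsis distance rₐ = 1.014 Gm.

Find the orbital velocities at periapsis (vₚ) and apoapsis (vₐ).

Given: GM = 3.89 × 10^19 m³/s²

Convert to SI: rₚ = 54.81 Mm = 5.481e+07 m; rₐ = 1.014 Gm = 1.014e+09 m.
Use the vis-viva equation v² = GM(2/r − 1/a) with a = (rₚ + rₐ)/2 = (5.481e+07 + 1.014e+09)/2 = 5.34405e+08 m.
vₚ = √(GM · (2/rₚ − 1/a)) = √(3.89e+19 · (2/5.481e+07 − 1/5.34405e+08)) m/s ≈ 1.16e+06 m/s = 1160 km/s.
vₐ = √(GM · (2/rₐ − 1/a)) = √(3.89e+19 · (2/1.014e+09 − 1/5.34405e+08)) m/s ≈ 6.273e+04 m/s = 62.73 km/s.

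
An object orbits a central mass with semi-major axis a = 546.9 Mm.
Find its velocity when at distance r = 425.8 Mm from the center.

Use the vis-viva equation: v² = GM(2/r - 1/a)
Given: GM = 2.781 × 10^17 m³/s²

Convert to SI: a = 546.9 Mm = 5.469e+08 m; r = 425.8 Mm = 4.258e+08 m.
Vis-viva: v = √(GM · (2/r − 1/a)).
2/r − 1/a = 2/4.258e+08 − 1/5.469e+08 = 2.86855e-09 m⁻¹.
v = √(2.781e+17 · 2.86855e-09) m/s ≈ 2.824e+04 m/s = 28.24 km/s.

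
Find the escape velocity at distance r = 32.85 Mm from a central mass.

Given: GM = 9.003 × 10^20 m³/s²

Convert to SI: r = 32.85 Mm = 3.285e+07 m.
Escape velocity comes from setting total energy to zero: ½v² − GM/r = 0 ⇒ v_esc = √(2GM / r).
v_esc = √(2 · 9.003e+20 / 3.285e+07) m/s ≈ 7.404e+06 m/s = 7404 km/s.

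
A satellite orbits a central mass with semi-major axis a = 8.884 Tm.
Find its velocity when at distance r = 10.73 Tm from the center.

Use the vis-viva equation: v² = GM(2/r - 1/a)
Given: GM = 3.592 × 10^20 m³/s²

Convert to SI: a = 8.884 Tm = 8.884e+12 m; r = 10.73 Tm = 1.073e+13 m.
Vis-viva: v = √(GM · (2/r − 1/a)).
2/r − 1/a = 2/1.073e+13 − 1/8.884e+12 = 7.38314e-14 m⁻¹.
v = √(3.592e+20 · 7.38314e-14) m/s ≈ 5150 m/s = 5.15 km/s.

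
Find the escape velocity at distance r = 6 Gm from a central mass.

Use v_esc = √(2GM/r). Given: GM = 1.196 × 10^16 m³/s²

Convert to SI: r = 6 Gm = 6e+09 m.
Escape velocity comes from setting total energy to zero: ½v² − GM/r = 0 ⇒ v_esc = √(2GM / r).
v_esc = √(2 · 1.196e+16 / 6e+09) m/s ≈ 1997 m/s = 1.997 km/s.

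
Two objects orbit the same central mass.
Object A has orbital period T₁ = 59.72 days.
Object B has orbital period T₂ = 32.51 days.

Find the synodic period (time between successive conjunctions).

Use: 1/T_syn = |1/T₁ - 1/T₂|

Convert to SI: T₁ = 59.72 days = 5.15981e+06 s; T₂ = 32.51 days = 2.80886e+06 s.
T_syn = |T₁ · T₂ / (T₁ − T₂)|.
T_syn = |5.15981e+06 · 2.80886e+06 / (5.15981e+06 − 2.80886e+06)| s ≈ 6.165e+06 s = 71.35 days.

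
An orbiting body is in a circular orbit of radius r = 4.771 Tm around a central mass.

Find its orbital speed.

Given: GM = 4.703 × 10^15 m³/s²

Convert to SI: r = 4.771 Tm = 4.771e+12 m.
For a circular orbit, gravity supplies the centripetal force, so v = √(GM / r).
v = √(4.703e+15 / 4.771e+12) m/s ≈ 31.4 m/s = 31.4 m/s.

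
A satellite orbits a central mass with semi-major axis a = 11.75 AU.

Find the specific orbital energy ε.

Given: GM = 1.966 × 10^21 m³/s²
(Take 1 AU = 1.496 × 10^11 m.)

Convert to SI: a = 11.75 AU = 1.7578e+12 m.
ε = −GM / (2a).
ε = −1.966e+21 / (2 · 1.7578e+12) J/kg ≈ -5.592e+08 J/kg = -559.2 MJ/kg.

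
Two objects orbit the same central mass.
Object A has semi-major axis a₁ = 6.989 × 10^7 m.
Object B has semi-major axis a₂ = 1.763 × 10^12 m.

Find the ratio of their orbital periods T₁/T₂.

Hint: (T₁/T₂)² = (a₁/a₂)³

From Kepler's third law, (T₁/T₂)² = (a₁/a₂)³, so T₁/T₂ = (a₁/a₂)^(3/2).
a₁/a₂ = 6.989e+07 / 1.763e+12 = 3.96427e-05.
T₁/T₂ = (3.96427e-05)^(3/2) ≈ 2.496e-07.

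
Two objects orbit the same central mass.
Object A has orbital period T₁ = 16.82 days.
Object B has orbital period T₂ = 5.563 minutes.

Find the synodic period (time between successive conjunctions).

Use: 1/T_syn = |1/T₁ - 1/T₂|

Convert to SI: T₁ = 16.82 days = 1.45325e+06 s; T₂ = 5.563 minutes = 333.78 s.
T_syn = |T₁ · T₂ / (T₁ − T₂)|.
T_syn = |1.45325e+06 · 333.78 / (1.45325e+06 − 333.78)| s ≈ 333.9 s = 5.564 minutes.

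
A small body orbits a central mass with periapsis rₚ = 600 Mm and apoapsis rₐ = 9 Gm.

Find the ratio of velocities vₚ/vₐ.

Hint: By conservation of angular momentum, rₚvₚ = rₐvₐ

Convert to SI: rₚ = 600 Mm = 6e+08 m; rₐ = 9 Gm = 9e+09 m.
Conservation of angular momentum gives rₚvₚ = rₐvₐ, so vₚ/vₐ = rₐ/rₚ.
vₚ/vₐ = 9e+09 / 6e+08 ≈ 15.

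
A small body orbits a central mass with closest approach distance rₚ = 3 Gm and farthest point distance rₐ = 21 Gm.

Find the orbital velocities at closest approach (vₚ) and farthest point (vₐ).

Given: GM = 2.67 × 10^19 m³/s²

Convert to SI: rₚ = 3 Gm = 3e+09 m; rₐ = 21 Gm = 2.1e+10 m.
Use the vis-viva equation v² = GM(2/r − 1/a) with a = (rₚ + rₐ)/2 = (3e+09 + 2.1e+10)/2 = 1.2e+10 m.
vₚ = √(GM · (2/rₚ − 1/a)) = √(2.67e+19 · (2/3e+09 − 1/1.2e+10)) m/s ≈ 1.248e+05 m/s = 124.8 km/s.
vₐ = √(GM · (2/rₐ − 1/a)) = √(2.67e+19 · (2/2.1e+10 − 1/1.2e+10)) m/s ≈ 1.783e+04 m/s = 17.83 km/s.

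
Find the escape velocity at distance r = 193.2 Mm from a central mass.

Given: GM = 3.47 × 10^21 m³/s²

Convert to SI: r = 193.2 Mm = 1.932e+08 m.
Escape velocity comes from setting total energy to zero: ½v² − GM/r = 0 ⇒ v_esc = √(2GM / r).
v_esc = √(2 · 3.47e+21 / 1.932e+08) m/s ≈ 5.993e+06 m/s = 5993 km/s.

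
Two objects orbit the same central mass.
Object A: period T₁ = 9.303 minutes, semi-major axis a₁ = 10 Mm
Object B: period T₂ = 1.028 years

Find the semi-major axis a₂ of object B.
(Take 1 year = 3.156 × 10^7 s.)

Convert to SI: T₁ = 9.303 minutes = 558.18 s; a₁ = 10 Mm = 1e+07 m; T₂ = 1.028 years = 3.24437e+07 s.
Kepler's third law: (T₁/T₂)² = (a₁/a₂)³ ⇒ a₂ = a₁ · (T₂/T₁)^(2/3).
T₂/T₁ = 3.24437e+07 / 558.18 = 58124.
a₂ = 1e+07 · (58124)^(2/3) m ≈ 1.501e+10 m = 15.01 Gm.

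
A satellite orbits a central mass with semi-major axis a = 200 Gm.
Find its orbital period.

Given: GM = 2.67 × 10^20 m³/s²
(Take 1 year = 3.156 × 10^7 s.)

Convert to SI: a = 200 Gm = 2e+11 m.
Kepler's third law: T = 2π √(a³ / GM).
Substituting a = 2e+11 m and GM = 2.67e+20 m³/s²:
T = 2π √((2e+11)³ / 2.67e+20) s
T ≈ 3.439e+07 s = 1.09 years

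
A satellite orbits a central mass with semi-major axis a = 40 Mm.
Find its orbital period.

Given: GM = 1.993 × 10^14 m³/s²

Convert to SI: a = 40 Mm = 4e+07 m.
Kepler's third law: T = 2π √(a³ / GM).
Substituting a = 4e+07 m and GM = 1.993e+14 m³/s²:
T = 2π √((4e+07)³ / 1.993e+14) s
T ≈ 1.126e+05 s = 1.303 days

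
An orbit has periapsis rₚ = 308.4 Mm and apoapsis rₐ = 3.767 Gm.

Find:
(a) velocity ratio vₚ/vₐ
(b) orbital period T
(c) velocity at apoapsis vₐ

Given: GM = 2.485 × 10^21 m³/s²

Convert to SI: rₚ = 308.4 Mm = 3.084e+08 m; rₐ = 3.767 Gm = 3.767e+09 m.
(a) Conservation of angular momentum (rₚvₚ = rₐvₐ) gives vₚ/vₐ = rₐ/rₚ = 3.767e+09/3.084e+08 ≈ 12.21
(b) With a = (rₚ + rₐ)/2 = 2.0377e+09 m, T = 2π √(a³/GM) = 2π √((2.0377e+09)³/2.485e+21) s ≈ 1.159e+04 s
(c) With a = (rₚ + rₐ)/2 = 2.0377e+09 m, vₐ = √(GM (2/rₐ − 1/a)) = √(2.485e+21 · (2/3.767e+09 − 1/2.0377e+09)) m/s ≈ 3.16e+05 m/s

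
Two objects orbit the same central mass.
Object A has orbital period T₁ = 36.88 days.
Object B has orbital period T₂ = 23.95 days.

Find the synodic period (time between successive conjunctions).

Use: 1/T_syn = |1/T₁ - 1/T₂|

Convert to SI: T₁ = 36.88 days = 3.18643e+06 s; T₂ = 23.95 days = 2.06928e+06 s.
T_syn = |T₁ · T₂ / (T₁ − T₂)|.
T_syn = |3.18643e+06 · 2.06928e+06 / (3.18643e+06 − 2.06928e+06)| s ≈ 5.902e+06 s = 68.31 days.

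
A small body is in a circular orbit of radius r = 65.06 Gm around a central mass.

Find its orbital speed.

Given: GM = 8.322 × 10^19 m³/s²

Convert to SI: r = 65.06 Gm = 6.506e+10 m.
For a circular orbit, gravity supplies the centripetal force, so v = √(GM / r).
v = √(8.322e+19 / 6.506e+10) m/s ≈ 3.576e+04 m/s = 35.76 km/s.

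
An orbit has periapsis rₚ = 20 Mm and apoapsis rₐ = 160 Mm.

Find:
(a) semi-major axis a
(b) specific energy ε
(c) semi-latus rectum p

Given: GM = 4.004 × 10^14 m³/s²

Convert to SI: rₚ = 20 Mm = 2e+07 m; rₐ = 160 Mm = 1.6e+08 m.
(a) a = (rₚ + rₐ)/2 = (2e+07 + 1.6e+08)/2 ≈ 9e+07 m
(b) With a = (rₚ + rₐ)/2 = 9e+07 m, ε = −GM/(2a) = −4.004e+14/(2 · 9e+07) J/kg ≈ -2.224e+06 J/kg
(c) From a = (rₚ + rₐ)/2 = 9e+07 m and e = (rₐ − rₚ)/(rₐ + rₚ) = 0.777778, p = a(1 − e²) = 9e+07 · (1 − (0.777778)²) ≈ 3.556e+07 m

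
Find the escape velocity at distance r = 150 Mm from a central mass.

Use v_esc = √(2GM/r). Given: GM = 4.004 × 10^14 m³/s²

Convert to SI: r = 150 Mm = 1.5e+08 m.
Escape velocity comes from setting total energy to zero: ½v² − GM/r = 0 ⇒ v_esc = √(2GM / r).
v_esc = √(2 · 4.004e+14 / 1.5e+08) m/s ≈ 2311 m/s = 2.311 km/s.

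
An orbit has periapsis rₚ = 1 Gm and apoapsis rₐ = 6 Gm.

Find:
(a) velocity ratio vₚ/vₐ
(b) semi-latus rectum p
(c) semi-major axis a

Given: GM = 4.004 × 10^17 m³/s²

Convert to SI: rₚ = 1 Gm = 1e+09 m; rₐ = 6 Gm = 6e+09 m.
(a) Conservation of angular momentum (rₚvₚ = rₐvₐ) gives vₚ/vₐ = rₐ/rₚ = 6e+09/1e+09 ≈ 6
(b) From a = (rₚ + rₐ)/2 = 3.5e+09 m and e = (rₐ − rₚ)/(rₐ + rₚ) = 0.714286, p = a(1 − e²) = 3.5e+09 · (1 − (0.714286)²) ≈ 1.714e+09 m
(c) a = (rₚ + rₐ)/2 = (1e+09 + 6e+09)/2 ≈ 3.5e+09 m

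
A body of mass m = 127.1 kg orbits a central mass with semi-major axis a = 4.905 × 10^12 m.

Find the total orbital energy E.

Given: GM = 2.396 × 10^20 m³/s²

E = −GMm / (2a).
E = −2.396e+20 · 127.1 / (2 · 4.905e+12) J ≈ -3.104e+09 J = -3.104 GJ.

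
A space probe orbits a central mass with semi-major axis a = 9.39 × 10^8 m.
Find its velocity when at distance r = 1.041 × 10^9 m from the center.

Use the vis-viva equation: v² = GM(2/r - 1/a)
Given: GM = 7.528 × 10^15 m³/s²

Vis-viva: v = √(GM · (2/r − 1/a)).
2/r − 1/a = 2/1.041e+09 − 1/9.39e+08 = 8.56267e-10 m⁻¹.
v = √(7.528e+15 · 8.56267e-10) m/s ≈ 2539 m/s = 2.539 km/s.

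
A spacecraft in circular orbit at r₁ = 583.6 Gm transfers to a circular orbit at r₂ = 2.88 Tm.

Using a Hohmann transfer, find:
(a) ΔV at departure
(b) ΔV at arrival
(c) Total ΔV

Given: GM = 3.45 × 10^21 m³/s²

Convert to SI: r₁ = 583.6 Gm = 5.836e+11 m; r₂ = 2.88 Tm = 2.88e+12 m.
Transfer semi-major axis: a_t = (r₁ + r₂)/2 = (5.836e+11 + 2.88e+12)/2 = 1.7318e+12 m.
Circular speeds: v₁ = √(GM/r₁) = 76886.8 m/s, v₂ = √(GM/r₂) = 34610.9 m/s.
Transfer speeds (vis-viva v² = GM(2/r − 1/a_t)): v₁ᵗ = 99151.5 m/s, v₂ᵗ = 20091.9 m/s.
(a) ΔV₁ = |v₁ᵗ − v₁| ≈ 2.226e+04 m/s = 22.26 km/s.
(b) ΔV₂ = |v₂ − v₂ᵗ| ≈ 1.452e+04 m/s = 14.52 km/s.
(c) ΔV_total = ΔV₁ + ΔV₂ ≈ 3.678e+04 m/s = 36.78 km/s.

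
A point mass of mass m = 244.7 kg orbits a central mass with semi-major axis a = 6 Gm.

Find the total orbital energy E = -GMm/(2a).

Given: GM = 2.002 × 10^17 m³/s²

Convert to SI: a = 6 Gm = 6e+09 m.
E = −GMm / (2a).
E = −2.002e+17 · 244.7 / (2 · 6e+09) J ≈ -4.082e+09 J = -4.082 GJ.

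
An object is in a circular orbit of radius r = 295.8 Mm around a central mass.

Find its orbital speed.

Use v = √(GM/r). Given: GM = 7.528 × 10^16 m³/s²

Convert to SI: r = 295.8 Mm = 2.958e+08 m.
For a circular orbit, gravity supplies the centripetal force, so v = √(GM / r).
v = √(7.528e+16 / 2.958e+08) m/s ≈ 1.595e+04 m/s = 15.95 km/s.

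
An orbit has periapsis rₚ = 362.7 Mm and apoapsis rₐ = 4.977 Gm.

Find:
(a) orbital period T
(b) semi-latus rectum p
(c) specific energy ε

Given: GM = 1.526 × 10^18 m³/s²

Convert to SI: rₚ = 362.7 Mm = 3.627e+08 m; rₐ = 4.977 Gm = 4.977e+09 m.
(a) With a = (rₚ + rₐ)/2 = 2.66985e+09 m, T = 2π √(a³/GM) = 2π √((2.66985e+09)³/1.526e+18) s ≈ 7.017e+05 s
(b) From a = (rₚ + rₐ)/2 = 2.66985e+09 m and e = (rₐ − rₚ)/(rₐ + rₚ) = 0.86415, p = a(1 − e²) = 2.66985e+09 · (1 − (0.86415)²) ≈ 6.761e+08 m
(c) With a = (rₚ + rₐ)/2 = 2.66985e+09 m, ε = −GM/(2a) = −1.526e+18/(2 · 2.66985e+09) J/kg ≈ -2.858e+08 J/kg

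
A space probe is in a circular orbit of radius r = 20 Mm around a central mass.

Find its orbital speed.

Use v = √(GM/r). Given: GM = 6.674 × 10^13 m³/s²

Convert to SI: r = 20 Mm = 2e+07 m.
For a circular orbit, gravity supplies the centripetal force, so v = √(GM / r).
v = √(6.674e+13 / 2e+07) m/s ≈ 1827 m/s = 1.827 km/s.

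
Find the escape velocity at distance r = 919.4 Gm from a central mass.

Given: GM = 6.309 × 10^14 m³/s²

Convert to SI: r = 919.4 Gm = 9.194e+11 m.
Escape velocity comes from setting total energy to zero: ½v² − GM/r = 0 ⇒ v_esc = √(2GM / r).
v_esc = √(2 · 6.309e+14 / 9.194e+11) m/s ≈ 37.05 m/s = 37.05 m/s.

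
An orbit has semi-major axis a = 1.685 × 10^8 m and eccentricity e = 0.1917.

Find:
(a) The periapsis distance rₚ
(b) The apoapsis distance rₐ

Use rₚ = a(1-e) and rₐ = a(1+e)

(a) rₚ = a(1 − e) = 1.685e+08 · (1 − 0.1917) = 1.685e+08 · 0.8083 ≈ 1.362e+08 m = 1.362 × 10^8 m.
(b) rₐ = a(1 + e) = 1.685e+08 · (1 + 0.1917) = 1.685e+08 · 1.1917 ≈ 2.008e+08 m = 2.008 × 10^8 m.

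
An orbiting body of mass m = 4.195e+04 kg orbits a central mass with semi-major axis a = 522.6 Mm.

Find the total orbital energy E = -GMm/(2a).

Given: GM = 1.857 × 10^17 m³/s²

Convert to SI: a = 522.6 Mm = 5.226e+08 m.
E = −GMm / (2a).
E = −1.857e+17 · 4.195e+04 / (2 · 5.226e+08) J ≈ -7.453e+12 J = -7.453 TJ.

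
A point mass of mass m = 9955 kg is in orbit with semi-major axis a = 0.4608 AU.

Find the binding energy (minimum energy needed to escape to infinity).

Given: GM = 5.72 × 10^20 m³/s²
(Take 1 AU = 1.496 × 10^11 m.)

Convert to SI: a = 0.4608 AU = 6.89357e+10 m.
Total orbital energy is E = −GMm/(2a); binding energy is E_bind = −E = GMm/(2a).
E_bind = 5.72e+20 · 9955 / (2 · 6.89357e+10) J ≈ 4.13e+13 J = 41.3 TJ.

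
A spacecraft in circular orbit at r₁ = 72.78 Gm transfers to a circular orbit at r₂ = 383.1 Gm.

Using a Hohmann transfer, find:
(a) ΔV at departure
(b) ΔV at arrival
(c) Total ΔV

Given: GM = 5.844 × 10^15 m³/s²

Convert to SI: r₁ = 72.78 Gm = 7.278e+10 m; r₂ = 383.1 Gm = 3.831e+11 m.
Transfer semi-major axis: a_t = (r₁ + r₂)/2 = (7.278e+10 + 3.831e+11)/2 = 2.2794e+11 m.
Circular speeds: v₁ = √(GM/r₁) = 283.367 m/s, v₂ = √(GM/r₂) = 123.509 m/s.
Transfer speeds (vis-viva v² = GM(2/r − 1/a_t)): v₁ᵗ = 367.363 m/s, v₂ᵗ = 69.7903 m/s.
(a) ΔV₁ = |v₁ᵗ − v₁| ≈ 84 m/s = 84 m/s.
(b) ΔV₂ = |v₂ − v₂ᵗ| ≈ 53.72 m/s = 53.72 m/s.
(c) ΔV_total = ΔV₁ + ΔV₂ ≈ 137.7 m/s = 137.7 m/s.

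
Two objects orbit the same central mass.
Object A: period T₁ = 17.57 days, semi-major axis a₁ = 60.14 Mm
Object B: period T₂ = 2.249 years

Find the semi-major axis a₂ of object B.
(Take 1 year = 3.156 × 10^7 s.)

Convert to SI: T₁ = 17.57 days = 1.51805e+06 s; a₁ = 60.14 Mm = 6.014e+07 m; T₂ = 2.249 years = 7.09784e+07 s.
Kepler's third law: (T₁/T₂)² = (a₁/a₂)³ ⇒ a₂ = a₁ · (T₂/T₁)^(2/3).
T₂/T₁ = 7.09784e+07 / 1.51805e+06 = 46.7564.
a₂ = 6.014e+07 · (46.7564)^(2/3) m ≈ 7.805e+08 m = 780.5 Mm.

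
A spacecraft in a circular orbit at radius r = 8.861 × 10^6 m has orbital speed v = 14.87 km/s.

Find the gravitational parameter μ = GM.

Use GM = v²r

Convert to SI: v = 14.87 km/s = 14870 m/s.
For a circular orbit v² = GM/r, so GM = v² · r.
GM = (14870)² · 8.861e+06 m³/s² ≈ 1.959e+15 m³/s² = 1.959 × 10^15 m³/s².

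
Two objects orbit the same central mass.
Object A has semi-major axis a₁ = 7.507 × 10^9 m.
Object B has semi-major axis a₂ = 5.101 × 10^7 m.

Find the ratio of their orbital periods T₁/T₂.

From Kepler's third law, (T₁/T₂)² = (a₁/a₂)³, so T₁/T₂ = (a₁/a₂)^(3/2).
a₁/a₂ = 7.507e+09 / 5.101e+07 = 147.167.
T₁/T₂ = (147.167)^(3/2) ≈ 1785.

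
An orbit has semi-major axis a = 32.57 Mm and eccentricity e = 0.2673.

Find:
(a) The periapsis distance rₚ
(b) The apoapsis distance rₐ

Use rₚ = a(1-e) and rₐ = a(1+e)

Convert to SI: a = 32.57 Mm = 3.257e+07 m.
(a) rₚ = a(1 − e) = 3.257e+07 · (1 − 0.2673) = 3.257e+07 · 0.7327 ≈ 2.386e+07 m = 23.86 Mm.
(b) rₐ = a(1 + e) = 3.257e+07 · (1 + 0.2673) = 3.257e+07 · 1.2673 ≈ 4.128e+07 m = 41.28 Mm.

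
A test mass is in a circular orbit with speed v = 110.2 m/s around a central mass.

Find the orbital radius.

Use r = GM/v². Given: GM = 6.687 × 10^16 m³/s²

For a circular orbit, v² = GM / r, so r = GM / v².
r = 6.687e+16 / (110.2)² m ≈ 5.506e+12 m = 5.506 × 10^12 m.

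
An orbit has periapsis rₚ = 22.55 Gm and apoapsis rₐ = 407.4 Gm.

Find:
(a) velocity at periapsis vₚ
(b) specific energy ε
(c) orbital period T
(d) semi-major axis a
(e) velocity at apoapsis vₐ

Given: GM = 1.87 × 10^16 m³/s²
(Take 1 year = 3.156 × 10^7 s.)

Convert to SI: rₚ = 22.55 Gm = 2.255e+10 m; rₐ = 407.4 Gm = 4.074e+11 m.
(a) With a = (rₚ + rₐ)/2 = 2.14975e+11 m, vₚ = √(GM (2/rₚ − 1/a)) = √(1.87e+16 · (2/2.255e+10 − 1/2.14975e+11)) m/s ≈ 1254 m/s
(b) With a = (rₚ + rₐ)/2 = 2.14975e+11 m, ε = −GM/(2a) = −1.87e+16/(2 · 2.14975e+11) J/kg ≈ -4.349e+04 J/kg
(c) With a = (rₚ + rₐ)/2 = 2.14975e+11 m, T = 2π √(a³/GM) = 2π √((2.14975e+11)³/1.87e+16) s ≈ 4.58e+09 s
(d) a = (rₚ + rₐ)/2 = (2.255e+10 + 4.074e+11)/2 ≈ 2.15e+11 m
(e) With a = (rₚ + rₐ)/2 = 2.14975e+11 m, vₐ = √(GM (2/rₐ − 1/a)) = √(1.87e+16 · (2/4.074e+11 − 1/2.14975e+11)) m/s ≈ 69.39 m/s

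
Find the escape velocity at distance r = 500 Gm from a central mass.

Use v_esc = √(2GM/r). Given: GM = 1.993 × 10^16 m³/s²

Convert to SI: r = 500 Gm = 5e+11 m.
Escape velocity comes from setting total energy to zero: ½v² − GM/r = 0 ⇒ v_esc = √(2GM / r).
v_esc = √(2 · 1.993e+16 / 5e+11) m/s ≈ 282.3 m/s = 282.3 m/s.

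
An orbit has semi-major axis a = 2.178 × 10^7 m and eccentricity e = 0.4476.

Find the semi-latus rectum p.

p = a (1 − e²).
p = 2.178e+07 · (1 − (0.4476)²) = 2.178e+07 · 0.799654 ≈ 1.742e+07 m = 1.742 × 10^7 m.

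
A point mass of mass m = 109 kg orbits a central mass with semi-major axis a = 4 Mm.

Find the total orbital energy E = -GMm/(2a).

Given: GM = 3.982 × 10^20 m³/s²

Convert to SI: a = 4 Mm = 4e+06 m.
E = −GMm / (2a).
E = −3.982e+20 · 109 / (2 · 4e+06) J ≈ -5.425e+15 J = -5.425 PJ.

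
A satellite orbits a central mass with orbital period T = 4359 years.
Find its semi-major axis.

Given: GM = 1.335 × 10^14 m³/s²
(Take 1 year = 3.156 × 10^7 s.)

Convert to SI: T = 4359 years = 1.3757e+11 s.
Invert Kepler's third law: a = (GM · T² / (4π²))^(1/3).
Substituting T = 1.3757e+11 s and GM = 1.335e+14 m³/s²:
a = (1.335e+14 · (1.3757e+11)² / (4π²))^(1/3) m
a ≈ 4e+11 m = 400 Gm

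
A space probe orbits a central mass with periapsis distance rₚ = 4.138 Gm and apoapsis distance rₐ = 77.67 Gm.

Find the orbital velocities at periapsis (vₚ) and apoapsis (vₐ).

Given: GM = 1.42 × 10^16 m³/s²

Convert to SI: rₚ = 4.138 Gm = 4.138e+09 m; rₐ = 77.67 Gm = 7.767e+10 m.
Use the vis-viva equation v² = GM(2/r − 1/a) with a = (rₚ + rₐ)/2 = (4.138e+09 + 7.767e+10)/2 = 4.0904e+10 m.
vₚ = √(GM · (2/rₚ − 1/a)) = √(1.42e+16 · (2/4.138e+09 − 1/4.0904e+10)) m/s ≈ 2553 m/s = 2.553 km/s.
vₐ = √(GM · (2/rₐ − 1/a)) = √(1.42e+16 · (2/7.767e+10 − 1/4.0904e+10)) m/s ≈ 136 m/s = 136 m/s.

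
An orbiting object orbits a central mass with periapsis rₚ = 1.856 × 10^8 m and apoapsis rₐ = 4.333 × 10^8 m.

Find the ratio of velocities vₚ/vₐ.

Conservation of angular momentum gives rₚvₚ = rₐvₐ, so vₚ/vₐ = rₐ/rₚ.
vₚ/vₐ = 4.333e+08 / 1.856e+08 ≈ 2.335.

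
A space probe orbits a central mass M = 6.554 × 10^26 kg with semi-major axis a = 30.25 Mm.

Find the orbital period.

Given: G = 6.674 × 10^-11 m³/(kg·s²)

Convert to SI: a = 30.25 Mm = 3.025e+07 m.
GM = G · M = 6.674e-11 · 6.554e+26 = 4.37414e+16 m³/s².
Kepler's third law: T = 2π √(a³ / GM).
Substituting a = 3.025e+07 m and GM = 4.37414e+16 m³/s²:
T = 2π √((3.025e+07)³ / 4.37414e+16) s
T ≈ 4998 s = 1.388 hours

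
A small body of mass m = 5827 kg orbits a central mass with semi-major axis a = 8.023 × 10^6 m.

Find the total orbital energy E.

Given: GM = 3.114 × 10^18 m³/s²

E = −GMm / (2a).
E = −3.114e+18 · 5827 / (2 · 8.023e+06) J ≈ -1.131e+15 J = -1.131 PJ.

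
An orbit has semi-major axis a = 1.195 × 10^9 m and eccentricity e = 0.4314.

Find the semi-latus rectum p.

p = a (1 − e²).
p = 1.195e+09 · (1 − (0.4314)²) = 1.195e+09 · 0.813894 ≈ 9.726e+08 m = 9.726 × 10^8 m.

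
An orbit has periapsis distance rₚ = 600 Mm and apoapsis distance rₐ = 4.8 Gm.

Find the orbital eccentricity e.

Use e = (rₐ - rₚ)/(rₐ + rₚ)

Convert to SI: rₚ = 600 Mm = 6e+08 m; rₐ = 4.8 Gm = 4.8e+09 m.
e = (rₐ − rₚ) / (rₐ + rₚ).
e = (4.8e+09 − 6e+08) / (4.8e+09 + 6e+08) = 4.2e+09 / 5.4e+09 ≈ 0.7778.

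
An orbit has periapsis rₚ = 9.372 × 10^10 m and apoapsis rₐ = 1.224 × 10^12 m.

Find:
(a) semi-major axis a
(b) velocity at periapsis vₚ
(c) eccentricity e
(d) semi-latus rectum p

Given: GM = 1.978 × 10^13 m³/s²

(a) a = (rₚ + rₐ)/2 = (9.372e+10 + 1.224e+12)/2 ≈ 6.589e+11 m
(b) With a = (rₚ + rₐ)/2 = 6.5886e+11 m, vₚ = √(GM (2/rₚ − 1/a)) = √(1.978e+13 · (2/9.372e+10 − 1/6.5886e+11)) m/s ≈ 19.8 m/s
(c) e = (rₐ − rₚ)/(rₐ + rₚ) = (1.224e+12 − 9.372e+10)/(1.224e+12 + 9.372e+10) ≈ 0.8578
(d) From a = (rₚ + rₐ)/2 = 6.5886e+11 m and e = (rₐ − rₚ)/(rₐ + rₚ) = 0.857754, p = a(1 − e²) = 6.5886e+11 · (1 − (0.857754)²) ≈ 1.741e+11 m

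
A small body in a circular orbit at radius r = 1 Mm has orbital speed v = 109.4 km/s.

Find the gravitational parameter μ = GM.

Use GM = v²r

Convert to SI: r = 1 Mm = 1e+06 m; v = 109.4 km/s = 109400 m/s.
For a circular orbit v² = GM/r, so GM = v² · r.
GM = (109400)² · 1e+06 m³/s² ≈ 1.197e+16 m³/s² = 1.197 × 10^16 m³/s².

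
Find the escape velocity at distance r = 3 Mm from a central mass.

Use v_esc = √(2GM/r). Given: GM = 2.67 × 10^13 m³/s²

Convert to SI: r = 3 Mm = 3e+06 m.
Escape velocity comes from setting total energy to zero: ½v² − GM/r = 0 ⇒ v_esc = √(2GM / r).
v_esc = √(2 · 2.67e+13 / 3e+06) m/s ≈ 4219 m/s = 4.219 km/s.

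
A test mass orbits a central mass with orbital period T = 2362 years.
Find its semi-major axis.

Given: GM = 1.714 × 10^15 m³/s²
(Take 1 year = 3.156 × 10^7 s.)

Convert to SI: T = 2362 years = 7.45447e+10 s.
Invert Kepler's third law: a = (GM · T² / (4π²))^(1/3).
Substituting T = 7.45447e+10 s and GM = 1.714e+15 m³/s²:
a = (1.714e+15 · (7.45447e+10)² / (4π²))^(1/3) m
a ≈ 6.225e+11 m = 622.5 Gm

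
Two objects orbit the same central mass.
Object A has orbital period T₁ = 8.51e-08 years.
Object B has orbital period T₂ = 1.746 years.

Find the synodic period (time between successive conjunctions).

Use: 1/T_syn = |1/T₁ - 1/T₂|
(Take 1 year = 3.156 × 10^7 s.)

Convert to SI: T₁ = 8.51e-08 years = 2.68576 s; T₂ = 1.746 years = 5.51038e+07 s.
T_syn = |T₁ · T₂ / (T₁ − T₂)|.
T_syn = |2.68576 · 5.51038e+07 / (2.68576 − 5.51038e+07)| s ≈ 2.686 s = 8.51e-08 years.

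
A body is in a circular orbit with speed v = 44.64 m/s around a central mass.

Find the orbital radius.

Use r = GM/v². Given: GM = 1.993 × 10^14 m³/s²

For a circular orbit, v² = GM / r, so r = GM / v².
r = 1.993e+14 / (44.64)² m ≈ 1e+11 m = 100 Gm.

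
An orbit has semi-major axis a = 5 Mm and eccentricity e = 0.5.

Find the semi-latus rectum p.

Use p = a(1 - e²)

Convert to SI: a = 5 Mm = 5e+06 m.
p = a (1 − e²).
p = 5e+06 · (1 − (0.5)²) = 5e+06 · 0.75 ≈ 3.75e+06 m = 3.75 Mm.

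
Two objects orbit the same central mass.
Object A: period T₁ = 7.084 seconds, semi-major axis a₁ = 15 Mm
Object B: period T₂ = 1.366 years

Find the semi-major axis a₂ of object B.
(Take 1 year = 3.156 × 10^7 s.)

Convert to SI: a₁ = 15 Mm = 1.5e+07 m; T₂ = 1.366 years = 4.3111e+07 s.
Kepler's third law: (T₁/T₂)² = (a₁/a₂)³ ⇒ a₂ = a₁ · (T₂/T₁)^(2/3).
T₂/T₁ = 4.3111e+07 / 7.084 = 6.08568e+06.
a₂ = 1.5e+07 · (6.08568e+06)^(2/3) m ≈ 5e+11 m = 500 Gm.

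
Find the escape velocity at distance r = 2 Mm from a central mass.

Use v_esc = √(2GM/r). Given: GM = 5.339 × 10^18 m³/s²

Convert to SI: r = 2 Mm = 2e+06 m.
Escape velocity comes from setting total energy to zero: ½v² − GM/r = 0 ⇒ v_esc = √(2GM / r).
v_esc = √(2 · 5.339e+18 / 2e+06) m/s ≈ 2.311e+06 m/s = 2311 km/s.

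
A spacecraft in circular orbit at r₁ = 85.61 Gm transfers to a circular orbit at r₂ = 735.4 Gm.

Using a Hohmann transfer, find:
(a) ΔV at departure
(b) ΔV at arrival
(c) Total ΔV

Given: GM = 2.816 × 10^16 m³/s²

Convert to SI: r₁ = 85.61 Gm = 8.561e+10 m; r₂ = 735.4 Gm = 7.354e+11 m.
Transfer semi-major axis: a_t = (r₁ + r₂)/2 = (8.561e+10 + 7.354e+11)/2 = 4.10505e+11 m.
Circular speeds: v₁ = √(GM/r₁) = 573.527 m/s, v₂ = √(GM/r₂) = 195.684 m/s.
Transfer speeds (vis-viva v² = GM(2/r − 1/a_t)): v₁ᵗ = 767.638 m/s, v₂ᵗ = 89.363 m/s.
(a) ΔV₁ = |v₁ᵗ − v₁| ≈ 194.1 m/s = 194.1 m/s.
(b) ΔV₂ = |v₂ − v₂ᵗ| ≈ 106.3 m/s = 106.3 m/s.
(c) ΔV_total = ΔV₁ + ΔV₂ ≈ 300.4 m/s = 300.4 m/s.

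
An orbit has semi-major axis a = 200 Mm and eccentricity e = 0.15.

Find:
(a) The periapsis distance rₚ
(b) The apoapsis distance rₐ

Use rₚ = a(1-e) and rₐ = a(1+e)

Convert to SI: a = 200 Mm = 2e+08 m.
(a) rₚ = a(1 − e) = 2e+08 · (1 − 0.15) = 2e+08 · 0.85 ≈ 1.7e+08 m = 170 Mm.
(b) rₐ = a(1 + e) = 2e+08 · (1 + 0.15) = 2e+08 · 1.15 ≈ 2.3e+08 m = 230 Mm.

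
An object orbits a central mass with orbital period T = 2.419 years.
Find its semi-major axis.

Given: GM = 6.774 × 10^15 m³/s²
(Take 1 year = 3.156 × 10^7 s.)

Convert to SI: T = 2.419 years = 7.63436e+07 s.
Invert Kepler's third law: a = (GM · T² / (4π²))^(1/3).
Substituting T = 7.63436e+07 s and GM = 6.774e+15 m³/s²:
a = (6.774e+15 · (7.63436e+07)² / (4π²))^(1/3) m
a ≈ 1e+10 m = 10 Gm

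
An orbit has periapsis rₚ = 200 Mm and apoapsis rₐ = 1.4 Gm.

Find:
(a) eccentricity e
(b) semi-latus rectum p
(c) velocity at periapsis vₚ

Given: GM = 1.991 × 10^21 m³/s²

Convert to SI: rₚ = 200 Mm = 2e+08 m; rₐ = 1.4 Gm = 1.4e+09 m.
(a) e = (rₐ − rₚ)/(rₐ + rₚ) = (1.4e+09 − 2e+08)/(1.4e+09 + 2e+08) ≈ 0.75
(b) From a = (rₚ + rₐ)/2 = 8e+08 m and e = (rₐ − rₚ)/(rₐ + rₚ) = 0.75, p = a(1 − e²) = 8e+08 · (1 − (0.75)²) ≈ 3.5e+08 m
(c) With a = (rₚ + rₐ)/2 = 8e+08 m, vₚ = √(GM (2/rₚ − 1/a)) = √(1.991e+21 · (2/2e+08 − 1/8e+08)) m/s ≈ 4.174e+06 m/s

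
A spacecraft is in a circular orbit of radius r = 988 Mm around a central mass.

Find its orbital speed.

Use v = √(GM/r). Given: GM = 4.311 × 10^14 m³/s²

Convert to SI: r = 988 Mm = 9.88e+08 m.
For a circular orbit, gravity supplies the centripetal force, so v = √(GM / r).
v = √(4.311e+14 / 9.88e+08) m/s ≈ 660.6 m/s = 660.6 m/s.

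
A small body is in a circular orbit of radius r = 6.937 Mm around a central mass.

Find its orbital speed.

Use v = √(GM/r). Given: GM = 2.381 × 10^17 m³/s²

Convert to SI: r = 6.937 Mm = 6.937e+06 m.
For a circular orbit, gravity supplies the centripetal force, so v = √(GM / r).
v = √(2.381e+17 / 6.937e+06) m/s ≈ 1.853e+05 m/s = 185.3 km/s.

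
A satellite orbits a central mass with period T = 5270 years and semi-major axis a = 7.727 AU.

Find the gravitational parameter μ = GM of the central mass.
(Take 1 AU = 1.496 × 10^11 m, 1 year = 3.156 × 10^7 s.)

Convert to SI: T = 5270 years = 1.66321e+11 s; a = 7.727 AU = 1.15596e+12 m.
GM = 4π² · a³ / T².
GM = 4π² · (1.15596e+12)³ / (1.66321e+11)² m³/s² ≈ 2.204e+15 m³/s² = 2.204 × 10^15 m³/s².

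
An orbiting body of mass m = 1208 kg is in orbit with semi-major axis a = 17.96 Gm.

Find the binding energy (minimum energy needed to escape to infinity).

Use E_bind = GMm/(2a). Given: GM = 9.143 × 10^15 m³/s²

Convert to SI: a = 17.96 Gm = 1.796e+10 m.
Total orbital energy is E = −GMm/(2a); binding energy is E_bind = −E = GMm/(2a).
E_bind = 9.143e+15 · 1208 / (2 · 1.796e+10) J ≈ 3.075e+08 J = 307.5 MJ.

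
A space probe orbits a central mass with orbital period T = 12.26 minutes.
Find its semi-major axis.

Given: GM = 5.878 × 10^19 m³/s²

Convert to SI: T = 12.26 minutes = 735.6 s.
Invert Kepler's third law: a = (GM · T² / (4π²))^(1/3).
Substituting T = 735.6 s and GM = 5.878e+19 m³/s²:
a = (5.878e+19 · (735.6)² / (4π²))^(1/3) m
a ≈ 9.305e+07 m = 93.05 Mm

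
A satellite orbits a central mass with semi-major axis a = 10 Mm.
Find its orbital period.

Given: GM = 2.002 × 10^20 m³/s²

Convert to SI: a = 10 Mm = 1e+07 m.
Kepler's third law: T = 2π √(a³ / GM).
Substituting a = 1e+07 m and GM = 2.002e+20 m³/s²:
T = 2π √((1e+07)³ / 2.002e+20) s
T ≈ 14.04 s = 14.04 seconds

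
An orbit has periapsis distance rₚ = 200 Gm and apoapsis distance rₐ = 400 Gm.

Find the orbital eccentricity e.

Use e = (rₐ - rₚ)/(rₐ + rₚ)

Convert to SI: rₚ = 200 Gm = 2e+11 m; rₐ = 400 Gm = 4e+11 m.
e = (rₐ − rₚ) / (rₐ + rₚ).
e = (4e+11 − 2e+11) / (4e+11 + 2e+11) = 2e+11 / 6e+11 ≈ 0.3333.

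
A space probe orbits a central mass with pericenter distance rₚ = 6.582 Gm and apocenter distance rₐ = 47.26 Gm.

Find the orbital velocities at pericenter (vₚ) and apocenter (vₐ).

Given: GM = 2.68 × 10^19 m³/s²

Convert to SI: rₚ = 6.582 Gm = 6.582e+09 m; rₐ = 47.26 Gm = 4.726e+10 m.
Use the vis-viva equation v² = GM(2/r − 1/a) with a = (rₚ + rₐ)/2 = (6.582e+09 + 4.726e+10)/2 = 2.6921e+10 m.
vₚ = √(GM · (2/rₚ − 1/a)) = √(2.68e+19 · (2/6.582e+09 − 1/2.6921e+10)) m/s ≈ 8.455e+04 m/s = 84.55 km/s.
vₐ = √(GM · (2/rₐ − 1/a)) = √(2.68e+19 · (2/4.726e+10 − 1/2.6921e+10)) m/s ≈ 1.177e+04 m/s = 11.77 km/s.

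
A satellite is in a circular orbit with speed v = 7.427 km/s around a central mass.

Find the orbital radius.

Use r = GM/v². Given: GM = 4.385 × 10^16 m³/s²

Convert to SI: v = 7.427 km/s = 7427 m/s.
For a circular orbit, v² = GM / r, so r = GM / v².
r = 4.385e+16 / (7427)² m ≈ 7.95e+08 m = 7.95 × 10^8 m.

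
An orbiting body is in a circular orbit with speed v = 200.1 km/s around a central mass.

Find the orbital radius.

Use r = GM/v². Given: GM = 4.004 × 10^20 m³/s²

Convert to SI: v = 200.1 km/s = 200100 m/s.
For a circular orbit, v² = GM / r, so r = GM / v².
r = 4.004e+20 / (200100)² m ≈ 1e+10 m = 10 Gm.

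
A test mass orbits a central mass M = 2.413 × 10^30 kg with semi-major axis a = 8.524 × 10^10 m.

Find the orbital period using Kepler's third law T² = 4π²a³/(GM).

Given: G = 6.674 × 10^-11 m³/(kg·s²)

GM = G · M = 6.674e-11 · 2.413e+30 = 1.61044e+20 m³/s².
Kepler's third law: T = 2π √(a³ / GM).
Substituting a = 8.524e+10 m and GM = 1.61044e+20 m³/s²:
T = 2π √((8.524e+10)³ / 1.61044e+20) s
T ≈ 1.232e+07 s = 142.6 days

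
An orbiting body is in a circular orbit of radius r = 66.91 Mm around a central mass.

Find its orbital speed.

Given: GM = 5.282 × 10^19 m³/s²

Convert to SI: r = 66.91 Mm = 6.691e+07 m.
For a circular orbit, gravity supplies the centripetal force, so v = √(GM / r).
v = √(5.282e+19 / 6.691e+07) m/s ≈ 8.885e+05 m/s = 888.5 km/s.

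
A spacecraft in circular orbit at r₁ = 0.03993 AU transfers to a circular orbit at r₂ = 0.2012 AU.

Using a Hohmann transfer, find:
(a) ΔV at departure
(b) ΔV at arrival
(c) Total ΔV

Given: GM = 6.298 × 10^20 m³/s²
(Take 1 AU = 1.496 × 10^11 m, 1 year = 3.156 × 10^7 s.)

Convert to SI: r₁ = 0.03993 AU = 5.97353e+09 m; r₂ = 0.2012 AU = 3.00995e+10 m.
Transfer semi-major axis: a_t = (r₁ + r₂)/2 = (5.97353e+09 + 3.00995e+10)/2 = 1.80365e+10 m.
Circular speeds: v₁ = √(GM/r₁) = 324703 m/s, v₂ = √(GM/r₂) = 144651 m/s.
Transfer speeds (vis-viva v² = GM(2/r − 1/a_t)): v₁ᵗ = 419459 m/s, v₂ᵗ = 83245.5 m/s.
(a) ΔV₁ = |v₁ᵗ − v₁| ≈ 9.476e+04 m/s = 19.99 AU/year.
(b) ΔV₂ = |v₂ − v₂ᵗ| ≈ 6.141e+04 m/s = 12.95 AU/year.
(c) ΔV_total = ΔV₁ + ΔV₂ ≈ 1.562e+05 m/s = 32.94 AU/year.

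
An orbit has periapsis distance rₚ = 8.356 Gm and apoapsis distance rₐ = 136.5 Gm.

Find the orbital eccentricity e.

Convert to SI: rₚ = 8.356 Gm = 8.356e+09 m; rₐ = 136.5 Gm = 1.365e+11 m.
e = (rₐ − rₚ) / (rₐ + rₚ).
e = (1.365e+11 − 8.356e+09) / (1.365e+11 + 8.356e+09) = 1.28144e+11 / 1.44856e+11 ≈ 0.8846.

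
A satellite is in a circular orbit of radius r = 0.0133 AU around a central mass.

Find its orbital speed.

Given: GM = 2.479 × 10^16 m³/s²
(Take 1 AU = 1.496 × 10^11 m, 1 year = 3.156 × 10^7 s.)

Convert to SI: r = 0.0133 AU = 1.98968e+09 m.
For a circular orbit, gravity supplies the centripetal force, so v = √(GM / r).
v = √(2.479e+16 / 1.98968e+09) m/s ≈ 3530 m/s = 0.7446 AU/year.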